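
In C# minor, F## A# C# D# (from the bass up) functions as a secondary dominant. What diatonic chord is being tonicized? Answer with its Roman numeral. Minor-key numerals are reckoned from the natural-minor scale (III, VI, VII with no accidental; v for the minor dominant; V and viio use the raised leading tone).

V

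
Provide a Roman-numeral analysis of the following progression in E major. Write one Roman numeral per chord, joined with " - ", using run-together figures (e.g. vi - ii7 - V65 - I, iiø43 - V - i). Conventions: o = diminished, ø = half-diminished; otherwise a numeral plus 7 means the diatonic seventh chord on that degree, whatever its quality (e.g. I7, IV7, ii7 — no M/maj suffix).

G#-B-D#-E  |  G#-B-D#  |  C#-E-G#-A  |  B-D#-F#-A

G#-B-D#-E: root E is the tonic; major seventh chord there is I65.
G#-B-D#: minor triad on G# = scale degree 3 → iii.
C#-E-G#-A: root A is the subdominant; major seventh chord there is IV65.
B-D#-F#-A: root B is the dominant; dominant seventh chord there is V7.

I65 - iii - IV65 - V7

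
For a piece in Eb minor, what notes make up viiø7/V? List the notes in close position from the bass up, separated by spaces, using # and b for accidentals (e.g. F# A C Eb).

A C Eb G

The slash marks an applied leading-tone chord: viio of V. In Eb minor, V is Bb, so the leading tone to it is A, a half step below.
Building a half-diminished seventh chord on A gives A-C-Eb-G.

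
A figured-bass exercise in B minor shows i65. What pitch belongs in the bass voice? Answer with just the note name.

i in B minor has root B; the chord is B-D-F#-A.
The figure 65 means first inversion — the third is in the bass.

D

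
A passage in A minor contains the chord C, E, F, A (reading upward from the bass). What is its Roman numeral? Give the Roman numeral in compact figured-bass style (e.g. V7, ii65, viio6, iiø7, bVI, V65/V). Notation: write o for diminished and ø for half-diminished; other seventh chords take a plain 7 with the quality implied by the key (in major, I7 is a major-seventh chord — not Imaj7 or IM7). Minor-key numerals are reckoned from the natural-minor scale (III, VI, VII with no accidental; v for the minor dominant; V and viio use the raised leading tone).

Stacked in thirds the chord is F-A-C-E: a major seventh chord on F.
F is scale degree 6 in A minor, and a major seventh chord on that degree is written VI7.
With C in the bass the chord is in second inversion, so the figured bass is 43.

VI43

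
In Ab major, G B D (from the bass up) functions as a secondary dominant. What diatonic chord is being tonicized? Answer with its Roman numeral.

The chord is a major triad on G.
A dominant resolves down a perfect fifth: G → C. In Ab major, C is scale degree 3, i.e. iii.

iii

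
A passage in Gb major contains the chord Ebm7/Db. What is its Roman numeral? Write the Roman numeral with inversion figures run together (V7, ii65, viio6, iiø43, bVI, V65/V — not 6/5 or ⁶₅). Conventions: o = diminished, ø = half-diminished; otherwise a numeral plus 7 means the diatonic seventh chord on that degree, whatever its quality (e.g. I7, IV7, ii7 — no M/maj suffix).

Stacked in thirds the chord is Eb-Gb-Bb-Db: a minor seventh chord on Eb.
In Gb major, Eb is the submediant; the diatonic minor seventh chord there is vi7.
With Db in the bass the chord is in third inversion, so the figured bass is 42.

vi42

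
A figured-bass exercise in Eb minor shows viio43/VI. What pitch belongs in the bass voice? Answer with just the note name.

Fb

The applied chord viio43/VI is rooted on Bb: Bb-Db-Fb-Abb.
The figure 43 means second inversion — the fifth is in the bass.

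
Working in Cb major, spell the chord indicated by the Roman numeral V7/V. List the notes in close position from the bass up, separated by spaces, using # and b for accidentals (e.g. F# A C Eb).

The slash means an applied dominant: we want the dominant of V. In Cb major, V is Gb major, and its dominant is built on Db.
Building a dominant seventh chord on Db gives Db-F-Ab-Cb.

Db F Ab Cb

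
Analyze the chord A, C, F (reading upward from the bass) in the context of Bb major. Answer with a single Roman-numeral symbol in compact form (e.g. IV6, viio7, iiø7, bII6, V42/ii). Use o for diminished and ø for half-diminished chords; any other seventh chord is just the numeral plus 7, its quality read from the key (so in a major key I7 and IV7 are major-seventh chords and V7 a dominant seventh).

The pitches F-A-C form a major triad rooted on F.
In Bb major, F is the dominant; the diatonic major triad there is V.
With A in the bass the chord is in first inversion, so the figured bass is 6.

V6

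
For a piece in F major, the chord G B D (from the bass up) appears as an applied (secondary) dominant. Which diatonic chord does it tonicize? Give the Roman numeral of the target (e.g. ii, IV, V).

The chord is a major triad on G.
A dominant resolves down a perfect fifth: G → C. In F major, C is scale degree 5, i.e. V.

V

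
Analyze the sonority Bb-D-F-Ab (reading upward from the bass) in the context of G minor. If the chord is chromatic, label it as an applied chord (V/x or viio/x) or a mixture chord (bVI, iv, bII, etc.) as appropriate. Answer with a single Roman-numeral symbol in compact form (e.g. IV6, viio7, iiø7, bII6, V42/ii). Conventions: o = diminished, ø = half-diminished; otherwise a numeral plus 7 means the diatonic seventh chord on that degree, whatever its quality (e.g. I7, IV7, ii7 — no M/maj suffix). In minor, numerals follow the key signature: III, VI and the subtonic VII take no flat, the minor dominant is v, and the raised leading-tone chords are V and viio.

V7/VI

The pitches Bb-D-F-Ab form a dominant seventh chord rooted on Bb.
Bb is not a diatonic chord root with this quality in G minor, but it lies a perfect fifth above Eb (VI), so the chord functions as an applied dominant of VI.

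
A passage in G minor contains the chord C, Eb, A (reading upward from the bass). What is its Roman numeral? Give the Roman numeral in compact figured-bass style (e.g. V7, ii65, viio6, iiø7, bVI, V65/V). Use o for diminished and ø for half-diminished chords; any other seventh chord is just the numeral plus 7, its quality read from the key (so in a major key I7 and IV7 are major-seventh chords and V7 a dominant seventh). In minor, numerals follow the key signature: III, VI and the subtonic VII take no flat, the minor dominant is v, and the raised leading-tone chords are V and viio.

iio6

The pitches A-C-Eb form a diminished triad rooted on A.
A is scale degree 2 in G minor, and a diminished triad on that degree is written iio.
With C in the bass the chord is in first inversion, so the figured bass is 6.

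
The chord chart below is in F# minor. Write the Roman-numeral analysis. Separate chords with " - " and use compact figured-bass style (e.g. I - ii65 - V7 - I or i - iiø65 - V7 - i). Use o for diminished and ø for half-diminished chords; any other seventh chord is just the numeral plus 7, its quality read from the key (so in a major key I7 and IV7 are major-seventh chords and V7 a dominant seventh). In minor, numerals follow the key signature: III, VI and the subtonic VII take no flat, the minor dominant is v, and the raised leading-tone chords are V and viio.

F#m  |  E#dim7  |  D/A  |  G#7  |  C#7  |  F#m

F#m has root F#, degree 1 in F# minor, so i.
E#dim7: root E# is the leading tone; fully diminished seventh chord there is viio7.
D/A: root D is the submediant; major triad there is VI64.
G#7: chromatic; G# is V of V, so V7/V.
C#7 has root C#, degree 5 in F# minor, so V7.
F#m: minor triad on F# = scale degree 1 → i.

i - viio7 - VI64 - V7/V - V7 - i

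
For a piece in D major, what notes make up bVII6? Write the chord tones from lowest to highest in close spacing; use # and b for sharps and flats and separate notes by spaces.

Scale degree 7 in D major is C#; lowering it a half step gives C. bVII6 is a major triad on the lowered seventh degree (the subtonic), borrowed from the parallel minor.
So the chord is C-E-G, a major triad.
The figured bass 6 indicates first inversion, placing the third (E) in the bass: E-G-C.

E G C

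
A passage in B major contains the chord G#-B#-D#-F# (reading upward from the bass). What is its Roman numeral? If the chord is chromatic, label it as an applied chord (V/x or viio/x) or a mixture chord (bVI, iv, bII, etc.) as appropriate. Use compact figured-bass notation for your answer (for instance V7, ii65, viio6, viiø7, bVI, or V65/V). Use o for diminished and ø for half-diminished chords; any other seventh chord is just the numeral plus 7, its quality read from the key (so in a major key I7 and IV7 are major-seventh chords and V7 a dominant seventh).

V7/ii

The pitches G#-B#-D#-F# form a dominant seventh chord rooted on G#.
G# is not a diatonic chord root with this quality in B major, but it lies a perfect fifth above C# (ii), so the chord functions as an applied dominant of ii.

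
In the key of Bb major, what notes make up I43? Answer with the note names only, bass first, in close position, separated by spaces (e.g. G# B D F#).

F A Bb D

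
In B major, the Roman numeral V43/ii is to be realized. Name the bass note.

D#

The applied chord V43/ii is rooted on G#: G#-B#-D#-F#.
The figure 43 means second inversion — the fifth is in the bass.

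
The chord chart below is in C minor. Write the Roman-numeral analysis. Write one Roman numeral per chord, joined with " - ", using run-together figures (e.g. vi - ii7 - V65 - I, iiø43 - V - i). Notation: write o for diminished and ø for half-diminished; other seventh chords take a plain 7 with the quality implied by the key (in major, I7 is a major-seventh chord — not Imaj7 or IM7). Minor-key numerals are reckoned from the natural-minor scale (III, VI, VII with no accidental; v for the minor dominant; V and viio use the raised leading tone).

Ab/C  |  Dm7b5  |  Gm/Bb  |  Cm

VI6 - iiø7 - v6 - i

Ab/C: root Ab is the submediant; major triad there is VI6.
Dm7b5: root D is the supertonic; half-diminished seventh chord there is iiø7.
Gm/Bb has root G, degree 5 in C minor, so v6.
Cm has root C, degree 1 in C minor, so i.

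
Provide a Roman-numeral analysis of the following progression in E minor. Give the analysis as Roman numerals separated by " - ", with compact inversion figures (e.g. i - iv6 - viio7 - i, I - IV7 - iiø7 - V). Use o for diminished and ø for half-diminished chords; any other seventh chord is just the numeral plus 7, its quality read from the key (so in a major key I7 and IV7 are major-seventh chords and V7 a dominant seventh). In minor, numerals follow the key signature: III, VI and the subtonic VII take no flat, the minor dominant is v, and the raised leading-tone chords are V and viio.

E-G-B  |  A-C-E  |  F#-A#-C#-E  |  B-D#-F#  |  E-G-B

i - iv - V7/V - V - i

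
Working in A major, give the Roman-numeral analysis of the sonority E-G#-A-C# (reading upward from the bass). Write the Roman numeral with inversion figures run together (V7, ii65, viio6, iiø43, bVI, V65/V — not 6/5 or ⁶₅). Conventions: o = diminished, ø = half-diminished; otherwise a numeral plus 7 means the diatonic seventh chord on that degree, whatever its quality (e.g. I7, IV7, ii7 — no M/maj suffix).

I43

Stacked in thirds the chord is A-C#-E-G#: a major seventh chord on A.
A is scale degree 1 in A major, and a major seventh chord on that degree is written I7.
With E in the bass the chord is in second inversion, so the figured bass is 43.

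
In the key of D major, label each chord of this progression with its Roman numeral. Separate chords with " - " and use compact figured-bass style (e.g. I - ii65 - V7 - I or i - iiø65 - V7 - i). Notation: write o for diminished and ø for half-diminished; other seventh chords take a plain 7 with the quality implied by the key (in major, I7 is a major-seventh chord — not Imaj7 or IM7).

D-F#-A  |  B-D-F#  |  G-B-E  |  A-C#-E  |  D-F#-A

I - vi - ii6 - V - I

D-F#-A: major triad on D = scale degree 1 → I.
B-D-F#: root B is the submediant; minor triad there is vi.
G-B-E: minor triad on E = scale degree 2 → ii6.
A-C#-E has root A, degree 5 in D major, so V.
D-F#-A: major triad on D = scale degree 1 → I.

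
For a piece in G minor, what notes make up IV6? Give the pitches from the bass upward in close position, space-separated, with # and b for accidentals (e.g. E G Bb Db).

Scale degree 4 in G minor is C; here the chord built on it is altered to a major triad. IV6 is the major subdominant, borrowed from the parallel major.
So the chord is C-E-G, a major triad.
With the 6 figure the chord is in first inversion; from the bass E upward in close position it reads E-G-C.

E G C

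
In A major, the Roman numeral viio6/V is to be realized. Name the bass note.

F#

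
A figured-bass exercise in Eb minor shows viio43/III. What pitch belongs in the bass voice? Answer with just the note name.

Cb

The applied chord viio43/III is rooted on F: F-Ab-Cb-Ebb.
The figure 43 means second inversion — the fifth is in the bass.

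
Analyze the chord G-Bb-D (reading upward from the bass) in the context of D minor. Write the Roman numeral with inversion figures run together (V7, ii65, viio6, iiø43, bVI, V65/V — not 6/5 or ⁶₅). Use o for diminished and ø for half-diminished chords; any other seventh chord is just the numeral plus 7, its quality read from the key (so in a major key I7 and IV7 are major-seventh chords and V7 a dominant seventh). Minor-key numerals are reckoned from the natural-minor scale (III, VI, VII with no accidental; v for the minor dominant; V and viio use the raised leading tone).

iv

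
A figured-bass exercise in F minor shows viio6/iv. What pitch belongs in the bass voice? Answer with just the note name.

C

The applied chord viio6/iv is rooted on A: A-C-Eb.
The figure 6 means first inversion — the third is in the bass.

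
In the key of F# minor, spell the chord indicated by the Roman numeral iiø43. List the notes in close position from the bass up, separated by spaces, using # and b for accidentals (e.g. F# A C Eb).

D F# G# B

In F# minor, scale degree 2 is G#, and the diatonic chord built there is a half-diminished seventh chord.
That chord is spelled G#-B-D-F#.
The figured bass 43 indicates second inversion, placing the fifth (D) in the bass: D-F#-G#-B.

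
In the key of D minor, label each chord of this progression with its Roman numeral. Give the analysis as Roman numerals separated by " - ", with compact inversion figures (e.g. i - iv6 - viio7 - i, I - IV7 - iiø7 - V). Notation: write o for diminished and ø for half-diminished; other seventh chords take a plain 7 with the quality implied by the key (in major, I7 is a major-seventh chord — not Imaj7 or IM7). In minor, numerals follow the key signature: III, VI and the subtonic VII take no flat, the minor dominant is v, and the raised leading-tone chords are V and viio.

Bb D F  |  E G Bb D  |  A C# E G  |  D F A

VI - iiø7 - V7 - i

Bb-D-F: major triad on Bb = scale degree 6 → VI.
E-G-Bb-D has root E, degree 2 in D minor, so iiø7.
A-C#-E-G: root A is the dominant; dominant seventh chord there is V7.
D-F-A: minor triad on D = scale degree 1 → i.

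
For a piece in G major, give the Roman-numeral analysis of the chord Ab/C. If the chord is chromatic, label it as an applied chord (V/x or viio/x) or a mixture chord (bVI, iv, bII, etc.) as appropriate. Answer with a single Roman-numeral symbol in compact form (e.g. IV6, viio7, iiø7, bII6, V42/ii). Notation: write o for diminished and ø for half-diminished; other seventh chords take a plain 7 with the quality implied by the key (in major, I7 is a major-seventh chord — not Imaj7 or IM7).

bII6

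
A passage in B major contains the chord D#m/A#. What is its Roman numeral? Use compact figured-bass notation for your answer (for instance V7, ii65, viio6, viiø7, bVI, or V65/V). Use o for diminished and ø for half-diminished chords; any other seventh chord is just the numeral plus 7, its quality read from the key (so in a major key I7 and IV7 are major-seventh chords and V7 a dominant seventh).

Stacked in thirds the chord is D#-F#-A#: a minor triad on D#.
In B major, D# is the mediant; the diatonic minor triad there is iii.
With A# in the bass the chord is in second inversion, so the figured bass is 64.

iii64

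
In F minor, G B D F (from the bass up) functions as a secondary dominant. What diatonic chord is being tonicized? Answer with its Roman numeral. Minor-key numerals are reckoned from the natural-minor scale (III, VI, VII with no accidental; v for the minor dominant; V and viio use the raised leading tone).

V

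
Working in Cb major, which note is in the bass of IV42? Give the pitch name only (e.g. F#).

Eb

IV in Cb major has root Fb; the chord is Fb-Ab-Cb-Eb.
The figure 42 means third inversion — the seventh is in the bass.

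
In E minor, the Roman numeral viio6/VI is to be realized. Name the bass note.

D

The applied chord viio6/VI is rooted on B: B-D-F.
The figure 6 means first inversion — the third is in the bass.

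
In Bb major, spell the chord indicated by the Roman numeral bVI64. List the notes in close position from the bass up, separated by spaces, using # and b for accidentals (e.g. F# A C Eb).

Scale degree 6 in Bb major is G; lowering it a half step gives Gb. bVI64 is a major triad on the lowered sixth degree, borrowed from the parallel minor.
So the chord is Gb-Bb-Db, a major triad.
With the 64 figure the chord is in second inversion; from the bass Db upward in close position it reads Db-Gb-Bb.

Db Gb Bb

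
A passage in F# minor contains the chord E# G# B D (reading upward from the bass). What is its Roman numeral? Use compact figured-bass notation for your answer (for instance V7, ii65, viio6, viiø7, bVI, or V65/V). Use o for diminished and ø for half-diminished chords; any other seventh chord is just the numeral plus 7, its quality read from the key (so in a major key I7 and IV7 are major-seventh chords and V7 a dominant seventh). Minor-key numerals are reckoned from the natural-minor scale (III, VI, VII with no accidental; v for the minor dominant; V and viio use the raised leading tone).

The pitches E#-G#-B-D form a fully diminished seventh chord rooted on E#.
In F# minor, E# is the leading tone; the diatonic fully diminished seventh chord there is viio7.

viio7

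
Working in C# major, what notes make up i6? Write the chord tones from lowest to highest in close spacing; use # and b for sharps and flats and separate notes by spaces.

E G# C#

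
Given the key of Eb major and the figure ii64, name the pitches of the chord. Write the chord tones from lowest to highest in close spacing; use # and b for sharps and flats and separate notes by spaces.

C F Ab

In Eb major, the supertonic is F, and the diatonic chord built there is a minor triad.
Stacking thirds from F gives F-Ab-C.
The figured bass 64 indicates second inversion, placing the fifth (C) in the bass: C-F-Ab.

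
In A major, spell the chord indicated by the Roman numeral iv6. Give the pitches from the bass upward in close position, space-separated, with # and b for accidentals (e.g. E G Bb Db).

Scale degree 4 in A major is D; here the chord built on it is altered to a minor triad. iv6 is the minor subdominant, borrowed from the parallel minor.
So the chord is D-F-A.
With the 6 figure the chord is in first inversion; from the bass F upward in close position it reads F-A-D.

F A D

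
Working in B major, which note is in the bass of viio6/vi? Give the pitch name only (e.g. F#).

A#

The applied chord viio6/vi is rooted on F##: F##-A#-C#.
The figure 6 means first inversion — the third is in the bass.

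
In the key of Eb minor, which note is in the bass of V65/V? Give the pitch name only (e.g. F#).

A

The applied chord V65/V is rooted on F: F-A-C-Eb.
The figure 65 means first inversion — the third is in the bass.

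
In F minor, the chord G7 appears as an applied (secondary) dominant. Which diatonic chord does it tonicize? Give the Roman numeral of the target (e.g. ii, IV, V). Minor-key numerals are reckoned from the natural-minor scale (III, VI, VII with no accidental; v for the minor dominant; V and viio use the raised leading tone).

The chord is a dominant seventh chord on G.
A dominant resolves down a perfect fifth: G → C. In F minor, C is scale degree 5, i.e. V.

V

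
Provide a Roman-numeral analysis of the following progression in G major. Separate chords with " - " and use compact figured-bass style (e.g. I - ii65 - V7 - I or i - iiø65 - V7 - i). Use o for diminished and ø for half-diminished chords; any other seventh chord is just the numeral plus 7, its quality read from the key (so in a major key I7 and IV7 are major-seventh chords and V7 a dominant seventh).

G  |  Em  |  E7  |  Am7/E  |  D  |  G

G has root G, degree 1 in G major, so I.
Em: minor triad on E = scale degree 6 → vi.
E7: chromatic; E is V of ii, so V7/ii.
Am7/E has root A, degree 2 in G major, so ii43.
D: major triad on D = scale degree 5 → V.
G: major triad on G = scale degree 1 → I.

I - vi - V7/ii - ii43 - V - I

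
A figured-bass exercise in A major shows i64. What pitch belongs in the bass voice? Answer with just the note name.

i in A major has root A; the chord is A-C-E.
The figure 64 means second inversion — the fifth is in the bass.

E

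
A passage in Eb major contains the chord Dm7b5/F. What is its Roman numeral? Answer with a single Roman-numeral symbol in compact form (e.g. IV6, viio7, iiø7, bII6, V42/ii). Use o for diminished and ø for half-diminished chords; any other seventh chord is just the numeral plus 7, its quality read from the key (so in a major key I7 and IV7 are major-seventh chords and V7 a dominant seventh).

The pitches D-F-Ab-C form a half-diminished seventh chord rooted on D.
D is scale degree 7 in Eb major, and a half-diminished seventh chord on that degree is written viiø7.
With F in the bass the chord is in first inversion, so the figured bass is 65.

viiø65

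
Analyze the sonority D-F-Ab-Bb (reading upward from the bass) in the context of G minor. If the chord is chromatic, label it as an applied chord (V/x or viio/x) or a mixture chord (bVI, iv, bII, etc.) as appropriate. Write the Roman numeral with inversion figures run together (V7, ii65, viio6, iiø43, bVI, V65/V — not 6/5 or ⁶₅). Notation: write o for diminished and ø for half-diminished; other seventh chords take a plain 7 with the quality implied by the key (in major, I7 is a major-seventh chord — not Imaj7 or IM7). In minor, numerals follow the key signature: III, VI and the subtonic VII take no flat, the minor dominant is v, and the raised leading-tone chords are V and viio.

V65/VI

The pitches Bb-D-F-Ab form a dominant seventh chord rooted on Bb.
Bb is not a diatonic chord root with this quality in G minor, but it lies a perfect fifth above Eb (VI), so the chord functions as an applied dominant of VI.
With D in the bass the chord is in first inversion, so the figured bass is 65.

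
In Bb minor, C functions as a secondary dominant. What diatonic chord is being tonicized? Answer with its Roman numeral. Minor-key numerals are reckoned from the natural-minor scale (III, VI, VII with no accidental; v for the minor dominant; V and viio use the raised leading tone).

The chord is a major triad on C.
A dominant resolves down a perfect fifth: C → F. In Bb minor, F is scale degree 5, i.e. V.

V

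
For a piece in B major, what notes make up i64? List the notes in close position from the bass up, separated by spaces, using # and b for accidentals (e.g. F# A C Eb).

Scale degree 1 in B major is B; here the chord built on it is altered to a minor triad. i64 is the minor tonic, borrowed from the parallel minor.
So the chord is B-D-F#, a minor triad.
The figured bass 64 indicates second inversion, placing the fifth (F#) in the bass: F#-B-D.

F# B D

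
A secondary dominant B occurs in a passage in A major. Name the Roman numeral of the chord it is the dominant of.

V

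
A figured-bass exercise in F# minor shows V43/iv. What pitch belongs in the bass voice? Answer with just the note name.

The applied chord V43/iv is rooted on F#: F#-A#-C#-E.
The figure 43 means second inversion — the fifth is in the bass.

C#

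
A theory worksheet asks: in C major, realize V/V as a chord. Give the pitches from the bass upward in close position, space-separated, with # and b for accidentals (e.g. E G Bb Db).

D F# A

V/V is a secondary dominant — the dominant triad of V. V in C major is G, so the applied chord's root is D, a perfect fifth above.
Building a major triad on D gives D-F#-A.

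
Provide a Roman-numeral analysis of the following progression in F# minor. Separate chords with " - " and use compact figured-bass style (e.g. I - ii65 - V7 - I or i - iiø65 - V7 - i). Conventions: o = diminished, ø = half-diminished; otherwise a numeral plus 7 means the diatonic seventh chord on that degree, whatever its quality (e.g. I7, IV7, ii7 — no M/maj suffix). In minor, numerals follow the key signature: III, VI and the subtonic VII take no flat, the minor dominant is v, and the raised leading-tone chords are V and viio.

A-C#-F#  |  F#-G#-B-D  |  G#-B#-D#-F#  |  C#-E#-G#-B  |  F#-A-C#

A-C#-F#: root F# is the tonic; minor triad there is i6.
F#-G#-B-D has root G#, degree 2 in F# minor, so iiø42.
G#-B#-D#-F#: a dominant seventh chord on G#, the applied dominant of V → V7/V.
C#-E#-G#-B: root C# is the dominant; dominant seventh chord there is V7.
F#-A-C# has root F#, degree 1 in F# minor, so i.

i6 - iiø42 - V7/V - V7 - i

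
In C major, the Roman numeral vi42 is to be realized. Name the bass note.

G

vi in C major has root A; the chord is A-C-E-G.
The figure 42 means third inversion — the seventh is in the bass.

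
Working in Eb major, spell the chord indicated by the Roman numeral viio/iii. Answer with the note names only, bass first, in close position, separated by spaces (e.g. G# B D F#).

F# A C

viio/iii is a secondary leading-tone chord. The target iii is G in Eb major; the applied chord is rooted a semitone below, on F#.
Building a diminished triad on F# gives F#-A-C.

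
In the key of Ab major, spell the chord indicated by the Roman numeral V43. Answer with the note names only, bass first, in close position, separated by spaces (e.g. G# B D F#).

Bb Db Eb G

In Ab major, the dominant is Eb, and the diatonic chord built there is a dominant seventh chord.
That chord is spelled Eb-G-Bb-Db.
With the 43 figure the chord is in second inversion; from the bass Bb upward in close position it reads Bb-Db-Eb-G.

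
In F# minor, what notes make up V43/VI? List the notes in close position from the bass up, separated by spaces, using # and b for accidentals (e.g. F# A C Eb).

The slash means an applied dominant: we want the dominant of VI. In F# minor, VI is D major, and its dominant is built on A.
Building a dominant seventh chord on A gives A-C#-E-G.
The figured bass 43 indicates second inversion, placing the fifth (E) in the bass: E-G-A-C#.

E G A C#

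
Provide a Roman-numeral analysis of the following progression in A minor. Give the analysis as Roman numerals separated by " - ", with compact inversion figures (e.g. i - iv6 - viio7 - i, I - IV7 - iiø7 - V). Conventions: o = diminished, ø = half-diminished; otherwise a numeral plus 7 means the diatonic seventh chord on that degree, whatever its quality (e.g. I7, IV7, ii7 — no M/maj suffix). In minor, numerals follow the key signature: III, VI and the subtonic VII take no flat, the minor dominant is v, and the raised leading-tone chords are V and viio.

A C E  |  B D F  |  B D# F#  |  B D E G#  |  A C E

i - iio - V/V - V43 - i

A-C-E: minor triad on A = scale degree 1 → i.
B-D-F: diminished triad on B = scale degree 2 → iio.
B-D#-F#: a major triad on B, the applied dominant of V → V/V.
B-D-E-G# has root E, degree 5 in A minor, so V43.
A-C-E has root A, degree 1 in A minor, so i.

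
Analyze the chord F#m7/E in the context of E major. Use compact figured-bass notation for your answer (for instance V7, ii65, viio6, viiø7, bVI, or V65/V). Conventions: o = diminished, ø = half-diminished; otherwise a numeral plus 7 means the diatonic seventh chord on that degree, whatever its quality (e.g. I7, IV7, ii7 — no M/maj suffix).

ii42

The pitches F#-A-C#-E form a minor seventh chord rooted on F#.
In E major, F# is the supertonic; the diatonic minor seventh chord there is ii7.
With E in the bass the chord is in third inversion, so the figured bass is 42.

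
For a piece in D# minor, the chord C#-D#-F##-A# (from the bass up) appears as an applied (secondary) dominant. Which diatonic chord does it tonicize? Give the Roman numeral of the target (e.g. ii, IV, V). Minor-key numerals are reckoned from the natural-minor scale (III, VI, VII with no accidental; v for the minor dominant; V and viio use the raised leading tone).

The chord is a dominant seventh chord on D#.
A dominant resolves down a perfect fifth: D# → G#. In D# minor, G# is scale degree 4, i.e. iv.

iv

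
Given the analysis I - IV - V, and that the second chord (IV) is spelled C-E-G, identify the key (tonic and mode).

The chord C is a major triad rooted on C; its label is IV.
IV on C implies C is the subdominant; that puts the tonic at G, and the uppercase numeral fits major mode.

G major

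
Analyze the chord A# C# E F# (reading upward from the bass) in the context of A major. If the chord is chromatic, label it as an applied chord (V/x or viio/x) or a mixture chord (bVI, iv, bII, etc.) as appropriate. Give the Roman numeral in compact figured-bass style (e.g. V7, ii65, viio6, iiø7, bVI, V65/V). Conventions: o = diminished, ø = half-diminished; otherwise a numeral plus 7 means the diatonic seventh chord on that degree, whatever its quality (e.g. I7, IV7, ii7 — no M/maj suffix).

V65/ii

Stacked in thirds the chord is F#-A#-C#-E: a dominant seventh chord on F#.
F# is not a diatonic chord root with this quality in A major, but it lies a perfect fifth above B (ii), so the chord functions as an applied dominant of ii.
With A# in the bass the chord is in first inversion, so the figured bass is 65.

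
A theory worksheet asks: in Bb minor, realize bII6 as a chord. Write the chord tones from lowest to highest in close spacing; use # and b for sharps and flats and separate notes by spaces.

Eb Gb Cb

bII6 is the Neapolitan sixth — a major triad on the lowered second degree, here in its customary first inversion. In Bb minor that root is Cb.
So the chord is Cb-Eb-Gb, a major triad.
With the 6 figure the chord is in first inversion; from the bass Eb upward in close position it reads Eb-Gb-Cb.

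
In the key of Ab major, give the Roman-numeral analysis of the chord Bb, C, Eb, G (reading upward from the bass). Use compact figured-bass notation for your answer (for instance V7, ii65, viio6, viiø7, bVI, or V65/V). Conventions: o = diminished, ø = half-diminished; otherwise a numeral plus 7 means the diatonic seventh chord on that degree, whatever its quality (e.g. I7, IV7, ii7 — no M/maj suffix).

iii42

Stacked in thirds the chord is C-Eb-G-Bb: a minor seventh chord on C.
In Ab major, C is the mediant; the diatonic minor seventh chord there is iii7.
With Bb in the bass the chord is in third inversion, so the figured bass is 42.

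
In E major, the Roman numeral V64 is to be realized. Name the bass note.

F#

V in E major has root B; the chord is B-D#-F#.
The figure 64 means second inversion — the fifth is in the bass.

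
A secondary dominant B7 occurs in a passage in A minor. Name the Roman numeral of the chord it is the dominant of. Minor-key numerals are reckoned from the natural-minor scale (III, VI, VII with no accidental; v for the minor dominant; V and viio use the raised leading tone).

The chord is a dominant seventh chord on B.
A dominant resolves down a perfect fifth: B → E. In A minor, E is scale degree 5, i.e. V.

V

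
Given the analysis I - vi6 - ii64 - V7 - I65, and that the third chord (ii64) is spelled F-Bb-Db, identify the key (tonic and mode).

Ab major

The anchor chord is a minor triad on Bb, labeled ii64.
ii64 on Bb implies Bb is the supertonic; that puts the tonic at Ab, and the lowercase numeral fits major mode.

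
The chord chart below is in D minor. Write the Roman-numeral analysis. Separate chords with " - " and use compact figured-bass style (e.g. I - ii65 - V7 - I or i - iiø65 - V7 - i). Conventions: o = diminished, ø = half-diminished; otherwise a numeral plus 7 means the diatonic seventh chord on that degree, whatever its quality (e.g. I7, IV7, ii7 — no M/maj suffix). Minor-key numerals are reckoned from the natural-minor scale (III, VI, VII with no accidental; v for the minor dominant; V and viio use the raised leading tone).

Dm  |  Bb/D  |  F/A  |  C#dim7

i - VI6 - III6 - viio7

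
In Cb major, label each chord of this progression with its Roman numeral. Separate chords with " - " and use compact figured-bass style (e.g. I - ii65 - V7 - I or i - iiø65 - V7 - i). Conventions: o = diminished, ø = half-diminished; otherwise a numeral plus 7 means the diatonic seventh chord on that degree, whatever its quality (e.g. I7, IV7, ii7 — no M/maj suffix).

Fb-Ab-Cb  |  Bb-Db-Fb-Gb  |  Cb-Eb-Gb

IV - V65 - I

Fb-Ab-Cb: root Fb is the subdominant; major triad there is IV.
Bb-Db-Fb-Gb: dominant seventh chord on Gb = scale degree 5 → V65.
Cb-Eb-Gb: major triad on Cb = scale degree 1 → I.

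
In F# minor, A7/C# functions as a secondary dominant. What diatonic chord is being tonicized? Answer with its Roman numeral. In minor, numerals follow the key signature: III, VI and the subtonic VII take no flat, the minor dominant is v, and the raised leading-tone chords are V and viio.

The chord is a dominant seventh chord on A.
A dominant resolves down a perfect fifth: A → D. In F# minor, D is scale degree 6, i.e. VI.

VI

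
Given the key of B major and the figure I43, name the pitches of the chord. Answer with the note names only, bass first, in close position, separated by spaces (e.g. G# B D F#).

In B major, the tonic is B, and the diatonic chord built there is a major seventh chord.
Stacking thirds from B gives B-D#-F#-A#.
The figured bass 43 indicates second inversion, placing the fifth (F#) in the bass: F#-A#-B-D#.

F# A# B D#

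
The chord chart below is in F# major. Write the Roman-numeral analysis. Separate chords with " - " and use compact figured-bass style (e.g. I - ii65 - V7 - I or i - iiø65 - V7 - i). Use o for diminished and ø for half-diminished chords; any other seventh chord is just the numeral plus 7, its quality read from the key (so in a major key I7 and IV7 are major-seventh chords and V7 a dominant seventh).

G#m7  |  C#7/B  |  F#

ii7 - V42 - I

G#m7: minor seventh chord on G# = scale degree 2 → ii7.
C#7/B: root C# is the dominant; dominant seventh chord there is V42.
F#: major triad on F# = scale degree 1 → I.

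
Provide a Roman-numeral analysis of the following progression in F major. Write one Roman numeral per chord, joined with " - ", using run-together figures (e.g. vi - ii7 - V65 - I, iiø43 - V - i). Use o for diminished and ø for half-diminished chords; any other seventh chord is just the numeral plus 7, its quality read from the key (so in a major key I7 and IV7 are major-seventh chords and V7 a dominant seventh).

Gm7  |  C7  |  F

ii7 - V7 - I

Gm7 has root G, degree 2 in F major, so ii7.
C7: dominant seventh chord on C = scale degree 5 → V7.
F: major triad on F = scale degree 1 → I.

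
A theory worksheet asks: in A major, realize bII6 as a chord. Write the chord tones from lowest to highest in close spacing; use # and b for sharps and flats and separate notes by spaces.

D F Bb

bII6 is the Neapolitan sixth — a major triad on the lowered second degree, here in its customary first inversion. In A major that root is Bb.
So the chord is Bb-D-F.
With the 6 figure the chord is in first inversion; from the bass D upward in close position it reads D-F-Bb.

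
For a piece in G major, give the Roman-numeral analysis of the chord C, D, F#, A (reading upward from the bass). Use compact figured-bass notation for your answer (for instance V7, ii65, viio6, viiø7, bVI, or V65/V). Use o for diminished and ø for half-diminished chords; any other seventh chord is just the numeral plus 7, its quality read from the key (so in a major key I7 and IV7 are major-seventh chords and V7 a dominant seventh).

V42

The pitches D-F#-A-C form a dominant seventh chord rooted on D.
In G major, D is the dominant; the diatonic dominant seventh chord there is V7.
With C in the bass the chord is in third inversion, so the figured bass is 42.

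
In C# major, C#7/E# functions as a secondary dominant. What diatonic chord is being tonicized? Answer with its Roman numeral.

The chord is a dominant seventh chord on C#.
A dominant resolves down a perfect fifth: C# → F#. In C# major, F# is scale degree 4, i.e. IV.

IV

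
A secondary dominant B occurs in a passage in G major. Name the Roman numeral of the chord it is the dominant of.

The chord is a major triad on B.
A dominant resolves down a perfect fifth: B → E. In G major, E is scale degree 6, i.e. vi.

vi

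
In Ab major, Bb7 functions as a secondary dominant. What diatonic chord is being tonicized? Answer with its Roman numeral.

V

The chord is a dominant seventh chord on Bb.
A dominant resolves down a perfect fifth: Bb → Eb. In Ab major, Eb is scale degree 5, i.e. V.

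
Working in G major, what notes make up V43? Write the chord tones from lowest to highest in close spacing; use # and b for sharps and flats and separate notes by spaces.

A C D F#

In G major, the fifth degree is D, and the diatonic chord built there is a dominant seventh chord.
That chord is spelled D-F#-A-C.
With the 43 figure the chord is in second inversion; from the bass A upward in close position it reads A-C-D-F#.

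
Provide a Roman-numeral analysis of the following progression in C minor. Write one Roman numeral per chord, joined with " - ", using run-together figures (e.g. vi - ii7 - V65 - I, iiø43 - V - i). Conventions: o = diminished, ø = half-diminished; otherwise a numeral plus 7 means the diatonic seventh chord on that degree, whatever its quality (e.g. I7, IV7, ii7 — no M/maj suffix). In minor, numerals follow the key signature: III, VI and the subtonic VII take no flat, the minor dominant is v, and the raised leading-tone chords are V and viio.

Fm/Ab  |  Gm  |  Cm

Fm/Ab: root F is the subdominant; minor triad there is iv6.
Gm: minor triad on G = scale degree 5 → v.
Cm: root C is the tonic; minor triad there is i.

iv6 - v - i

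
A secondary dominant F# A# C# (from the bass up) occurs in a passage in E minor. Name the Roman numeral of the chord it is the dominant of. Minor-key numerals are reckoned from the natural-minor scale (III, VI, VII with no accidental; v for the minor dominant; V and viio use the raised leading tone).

V

The chord is a major triad on F#.
A dominant resolves down a perfect fifth: F# → B. In E minor, B is scale degree 5, i.e. V.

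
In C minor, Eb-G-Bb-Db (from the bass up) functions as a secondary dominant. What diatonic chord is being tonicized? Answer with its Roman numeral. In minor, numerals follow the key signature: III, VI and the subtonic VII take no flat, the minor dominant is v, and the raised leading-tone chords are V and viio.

VI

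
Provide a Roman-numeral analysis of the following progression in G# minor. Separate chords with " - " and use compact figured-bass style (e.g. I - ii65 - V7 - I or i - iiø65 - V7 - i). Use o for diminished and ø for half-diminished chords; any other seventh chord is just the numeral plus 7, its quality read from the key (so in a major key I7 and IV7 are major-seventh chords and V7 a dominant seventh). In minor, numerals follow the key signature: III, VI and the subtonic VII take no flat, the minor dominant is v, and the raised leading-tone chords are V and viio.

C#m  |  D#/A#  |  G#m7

iv - V64 - i7

C#m: root C# is the subdominant; minor triad there is iv.
D#/A#: root D# is the dominant; major triad there is V64.
G#m7: minor seventh chord on G# = scale degree 1 → i7.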